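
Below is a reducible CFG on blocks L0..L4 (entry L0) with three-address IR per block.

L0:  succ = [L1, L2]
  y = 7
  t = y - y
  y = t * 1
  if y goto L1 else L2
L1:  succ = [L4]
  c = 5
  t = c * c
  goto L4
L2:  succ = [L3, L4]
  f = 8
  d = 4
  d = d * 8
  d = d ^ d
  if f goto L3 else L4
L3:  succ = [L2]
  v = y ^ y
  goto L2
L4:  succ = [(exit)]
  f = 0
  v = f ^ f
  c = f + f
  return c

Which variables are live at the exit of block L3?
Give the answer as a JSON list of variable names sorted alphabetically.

def/use:
  L0: def={t,y} ue=∅
  L1: def={c,t} ue=∅
  L2: def={d,f} ue=∅
  L3: def={v} ue={y}
  L4: def={c,f,v} ue=∅

Live sets:
  L0 li=∅ lo={y}
  L1 li=∅ lo=∅
  L2 li={y} lo={y}
  L3 li={y} lo={y}
  L4 li=∅ lo=∅

live-out(L3) = ["y"]

Answer: ["y"]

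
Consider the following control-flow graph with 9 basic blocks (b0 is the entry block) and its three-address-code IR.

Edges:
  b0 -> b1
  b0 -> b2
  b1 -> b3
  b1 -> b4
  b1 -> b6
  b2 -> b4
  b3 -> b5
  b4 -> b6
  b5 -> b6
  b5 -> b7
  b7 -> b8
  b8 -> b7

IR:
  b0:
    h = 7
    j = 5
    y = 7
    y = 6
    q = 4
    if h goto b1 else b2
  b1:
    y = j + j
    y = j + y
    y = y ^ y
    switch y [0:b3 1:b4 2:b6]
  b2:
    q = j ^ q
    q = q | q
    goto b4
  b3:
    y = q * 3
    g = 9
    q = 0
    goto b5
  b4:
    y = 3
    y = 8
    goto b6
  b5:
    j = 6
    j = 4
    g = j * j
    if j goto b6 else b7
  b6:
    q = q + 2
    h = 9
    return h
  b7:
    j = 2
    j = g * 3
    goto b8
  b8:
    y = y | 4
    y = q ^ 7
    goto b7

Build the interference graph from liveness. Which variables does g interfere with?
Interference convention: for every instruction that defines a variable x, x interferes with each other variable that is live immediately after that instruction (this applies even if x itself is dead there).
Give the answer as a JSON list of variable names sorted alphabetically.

Answer: ["j", "q", "y"]

Working:
Block summaries:
  b0: def={h,j,q,y} ue=∅
  b1: def={y} ue={j}
  b2: def={q} ue={j,q}
  b3: def={g,q,y} ue={q}
  b4: def={y} ue=∅
  b5: def={g,j} ue=∅
  b6: def={h,q} ue={q}
  b7: def={j} ue={g}
  b8: def={y} ue={q,y}

Backward fixpoint:
  b0: in=∅ out={j,q}
  b1: in={j,q} out={q}
  b2: in={j,q} out={q}
  b3: in={q} out={q,y}
  b4: in={q} out={q}
  b5: in={q,y} out={g,q,y}
  b6: in={q} out=∅
  b7: in={g,q,y} out={g,q,y}
  b8: in={g,q,y} out={g,q,y}

Interference:
  g — {j,q,y}
  h — {j,q,y}
  j — {g,h,q,y}
  q — {g,h,j,y}
  y — {g,h,j,q}

N(g) = ["j", "q", "y"]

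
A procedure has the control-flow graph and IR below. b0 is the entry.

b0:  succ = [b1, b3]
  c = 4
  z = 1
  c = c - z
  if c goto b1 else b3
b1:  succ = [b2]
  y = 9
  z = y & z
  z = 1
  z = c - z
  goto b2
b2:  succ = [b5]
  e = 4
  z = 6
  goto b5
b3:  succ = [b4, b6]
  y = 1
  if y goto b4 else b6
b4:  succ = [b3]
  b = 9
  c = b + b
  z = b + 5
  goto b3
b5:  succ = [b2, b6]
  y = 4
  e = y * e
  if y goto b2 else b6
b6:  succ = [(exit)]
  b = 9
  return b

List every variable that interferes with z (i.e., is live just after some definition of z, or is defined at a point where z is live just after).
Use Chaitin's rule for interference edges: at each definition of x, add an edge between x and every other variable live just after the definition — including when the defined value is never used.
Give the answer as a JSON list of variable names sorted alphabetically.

Answer: ["c", "e", "y"]

Analysis:
def/use:
  b0 def {c,z} use ∅
  b1 def {y,z} use {c,z}
  b2 def {e,z} use ∅
  b3 def {y} use ∅
  b4 def {b,c,z} use ∅
  b5 def {e,y} use {e}
  b6 def {b} use ∅

Liveness:
  live b0: ∅→{c,z}
  live b1: {c,z}→∅
  live b2: ∅→{e}
  live b3: ∅→∅
  live b4: ∅→∅
  live b5: {e}→∅
  live b6: ∅→∅

Conflict graph:
  b: {c}
  c: {b,y,z}
  e: {y,z}
  y: {c,e,z}
  z: {c,e,y}

N(z) = ["c", "e", "y"]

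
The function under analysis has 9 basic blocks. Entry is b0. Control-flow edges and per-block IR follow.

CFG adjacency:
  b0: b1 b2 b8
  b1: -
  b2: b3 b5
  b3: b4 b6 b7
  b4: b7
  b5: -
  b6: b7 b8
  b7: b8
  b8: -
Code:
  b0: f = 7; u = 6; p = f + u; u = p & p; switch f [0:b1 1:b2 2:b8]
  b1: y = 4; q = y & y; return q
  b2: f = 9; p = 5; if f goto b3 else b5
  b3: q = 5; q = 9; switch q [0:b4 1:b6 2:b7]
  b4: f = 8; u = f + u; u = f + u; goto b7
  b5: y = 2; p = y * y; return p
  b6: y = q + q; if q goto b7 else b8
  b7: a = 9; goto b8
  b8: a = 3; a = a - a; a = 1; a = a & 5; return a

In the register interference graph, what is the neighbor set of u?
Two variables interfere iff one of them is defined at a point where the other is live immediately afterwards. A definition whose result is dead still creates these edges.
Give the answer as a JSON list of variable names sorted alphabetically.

Per-block:
  b0: def={f,p,u} ue=∅
  b1: def={q,y} ue=∅
  b2: def={f,p} ue=∅
  b3: def={q} ue=∅
  b4: def={f,u} ue={u}
  b5: def={p,y} ue=∅
  b6: def={y} ue={q}
  b7: def={a} ue=∅
  b8: def={a} ue=∅

Live sets:
  b0: in=∅ out={u}
  b1: in=∅ out=∅
  b2: in={u} out={u}
  b3: in={u} out={q,u}
  b4: in={u} out=∅
  b5: in=∅ out=∅
  b6: in={q} out=∅
  b7: in=∅ out=∅
  b8: in=∅ out=∅

Interfere edges:
  a: ∅
  f: {p,u}
  p: {f,u}
  q: {u,y}
  u: {f,p,q}
  y: {q}

N(u) = ["f", "p", "q"]

Answer: ["f", "p", "q"]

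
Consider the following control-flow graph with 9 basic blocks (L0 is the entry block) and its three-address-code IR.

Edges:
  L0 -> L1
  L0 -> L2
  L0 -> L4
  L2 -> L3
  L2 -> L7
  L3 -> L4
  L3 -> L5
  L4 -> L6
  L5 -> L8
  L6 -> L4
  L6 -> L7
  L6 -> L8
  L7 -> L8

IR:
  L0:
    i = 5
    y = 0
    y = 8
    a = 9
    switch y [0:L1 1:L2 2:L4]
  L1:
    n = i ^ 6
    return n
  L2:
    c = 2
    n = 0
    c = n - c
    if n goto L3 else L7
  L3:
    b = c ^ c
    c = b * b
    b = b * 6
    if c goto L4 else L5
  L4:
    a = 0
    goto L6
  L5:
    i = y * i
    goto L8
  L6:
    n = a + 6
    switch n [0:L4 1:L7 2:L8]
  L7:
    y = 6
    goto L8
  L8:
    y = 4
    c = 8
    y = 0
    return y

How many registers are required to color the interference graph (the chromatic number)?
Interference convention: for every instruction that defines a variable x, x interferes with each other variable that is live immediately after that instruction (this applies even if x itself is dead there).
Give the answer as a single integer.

def/use:
  L0: {a,i,y} / ∅
  L1: {n} / {i}
  L2: {c,n} / ∅
  L3: {b,c} / {c}
  L4: {a} / ∅
  L5: {i} / {i,y}
  L6: {n} / {a}
  L7: {y} / ∅
  L8: {c,y} / ∅

Backward fixpoint:
  live L0: ∅→{i,y}
  live L1: {i}→∅
  live L2: {i,y}→{c,i,y}
  live L3: {c,i,y}→{i,y}
  live L4: ∅→{a}
  live L5: {i,y}→∅
  live L6: {a}→∅
  live L7: ∅→∅
  live L8: ∅→∅

Interference:
  a — {i,y}
  b — {c,i,y}
  c — {b,i,n,y}
  i — {a,b,c,n,y}
  n — {c,i,y}
  y — {a,b,c,i,n}

Colouring:
  clique {b,c,i,y} ⇒ need ≥ 4
  4-colouring: R0={i}  R1={y}  R2={a,c}  R3={b,n}
  χ = 4

Answer: 4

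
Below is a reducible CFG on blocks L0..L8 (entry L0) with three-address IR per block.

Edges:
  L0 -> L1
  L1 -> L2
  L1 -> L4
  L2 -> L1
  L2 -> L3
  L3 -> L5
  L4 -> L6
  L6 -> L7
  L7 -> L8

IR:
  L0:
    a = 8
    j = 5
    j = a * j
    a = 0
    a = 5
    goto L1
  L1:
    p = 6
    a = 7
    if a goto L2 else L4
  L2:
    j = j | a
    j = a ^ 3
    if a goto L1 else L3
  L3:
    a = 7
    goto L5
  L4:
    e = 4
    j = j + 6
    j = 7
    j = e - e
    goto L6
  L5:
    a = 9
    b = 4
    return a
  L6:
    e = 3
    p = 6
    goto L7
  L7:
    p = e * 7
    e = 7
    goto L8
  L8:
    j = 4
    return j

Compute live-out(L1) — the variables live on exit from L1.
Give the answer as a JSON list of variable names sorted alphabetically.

Answer: ["a", "j"]

Analysis:
Block summaries:
  L0: def={a,j} ue=∅
  L1: def={a,p} ue=∅
  L2: def={j} ue={a,j}
  L3: def={a} ue=∅
  L4: def={e,j} ue={j}
  L5: def={a,b} ue=∅
  L6: def={e,p} ue=∅
  L7: def={e,p} ue={e}
  L8: def={j} ue=∅

Live sets:
  live L0: ∅→{j}
  live L1: {j}→{a,j}
  live L2: {a,j}→{j}
  live L3: ∅→∅
  live L4: {j}→∅
  live L5: ∅→∅
  live L6: ∅→{e}
  live L7: {e}→∅
  live L8: ∅→∅

live-out(L1) = ["a", "j"]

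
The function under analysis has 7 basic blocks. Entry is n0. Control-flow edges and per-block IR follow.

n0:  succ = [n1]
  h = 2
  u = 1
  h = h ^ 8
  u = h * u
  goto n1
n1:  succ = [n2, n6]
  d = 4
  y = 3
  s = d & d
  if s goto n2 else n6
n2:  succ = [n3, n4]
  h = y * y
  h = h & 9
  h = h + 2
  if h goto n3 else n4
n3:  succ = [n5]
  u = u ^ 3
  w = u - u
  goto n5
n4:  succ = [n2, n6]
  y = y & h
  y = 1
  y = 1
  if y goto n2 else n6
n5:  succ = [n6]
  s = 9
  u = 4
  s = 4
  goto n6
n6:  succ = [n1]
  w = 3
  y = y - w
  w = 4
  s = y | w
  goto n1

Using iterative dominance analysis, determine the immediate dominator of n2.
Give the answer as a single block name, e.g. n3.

Answer: n1

Derivation:
idom tree: n1←n0 n2←n1 n3←n2 n4←n2 n5←n3 n6←n1
Join-block Dom:
  n1: preds {n0,n6}: {n0} ∩ {n0,n1,n6} = {n0}; idom=n0
  n2: preds {n1,n4}: {n0,n1} ∩ {n0,n1,n2,n4} = {n0,n1}; idom=n1
  n6: preds {n1,n4,n5}: {n0,n1} ∩ {n0,n1,n2,n4} ∩ {n0,n1,n2,n3,n5} = {n0,n1}; idom=n1

idom(n2) = n1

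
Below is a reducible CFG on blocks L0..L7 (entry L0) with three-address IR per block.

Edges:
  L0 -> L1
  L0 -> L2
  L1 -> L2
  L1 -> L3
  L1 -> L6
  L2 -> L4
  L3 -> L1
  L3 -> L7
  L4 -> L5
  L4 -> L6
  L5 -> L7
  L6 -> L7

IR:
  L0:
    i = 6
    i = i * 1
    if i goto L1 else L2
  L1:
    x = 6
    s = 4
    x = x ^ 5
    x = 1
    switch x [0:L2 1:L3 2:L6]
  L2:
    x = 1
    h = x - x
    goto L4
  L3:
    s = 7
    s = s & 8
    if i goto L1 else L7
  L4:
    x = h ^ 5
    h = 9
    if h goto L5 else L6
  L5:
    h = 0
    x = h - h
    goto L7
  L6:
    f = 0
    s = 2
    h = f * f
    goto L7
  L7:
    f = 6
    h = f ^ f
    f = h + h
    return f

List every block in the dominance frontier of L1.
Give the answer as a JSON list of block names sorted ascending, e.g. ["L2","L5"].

Answer: ["L1", "L2", "L6", "L7"]

Derivation:
idom tree: L1←L0 L2←L0 L3←L1 L4←L2 L5←L4 L6←L0 L7←L0
Dom at joins:
  L1: preds {L0,L3}: {L0} ∩ {L0,L1,L3} = {L0}; idom=L0
  L2: preds {L0,L1}: {L0} ∩ {L0,L1} = {L0}; idom=L0
  L6: preds {L1,L4}: {L0,L1} ∩ {L0,L2,L4} = {L0}; idom=L0
  L7: preds {L3,L5,L6}: {L0,L1,L3} ∩ {L0,L2,L4,L5} ∩ {L0,L6} = {L0}; idom=L0

DF walk-up:
  join L1 pred L0: · stop@L0
  join L1 pred L3: L3→L1 stop@L0
  join L2 pred L0: · stop@L0
  join L2 pred L1: L1 stop@L0
  join L6 pred L1: L1 stop@L0
  join L6 pred L4: L4→L2 stop@L0
  join L7 pred L3: L3→L1 stop@L0
  join L7 pred L5: L5→L4→L2 stop@L0
  join L7 pred L6: L6 stop@L0
  L0 → ∅
  L1 → {L1,L2,L6,L7}
  L2 → {L6,L7}
  L3 → {L1,L7}
  L4 → {L6,L7}
  L5 → {L7}
  L6 → {L7}
  L7 → ∅

DF(L1) = ["L1", "L2", "L6", "L7"]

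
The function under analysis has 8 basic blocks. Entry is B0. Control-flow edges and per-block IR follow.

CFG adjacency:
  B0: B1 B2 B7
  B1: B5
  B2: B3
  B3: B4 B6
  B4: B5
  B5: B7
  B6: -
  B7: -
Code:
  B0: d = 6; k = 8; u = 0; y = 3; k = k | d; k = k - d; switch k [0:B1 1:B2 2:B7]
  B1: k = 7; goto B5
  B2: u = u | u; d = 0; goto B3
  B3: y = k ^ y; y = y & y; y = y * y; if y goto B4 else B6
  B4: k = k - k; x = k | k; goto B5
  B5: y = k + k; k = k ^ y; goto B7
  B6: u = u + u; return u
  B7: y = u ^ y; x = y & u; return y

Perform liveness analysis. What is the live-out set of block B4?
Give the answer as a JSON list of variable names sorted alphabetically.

Answer: ["k", "u"]

Analysis:
Block summaries:
  B0: def={d,k,u,y} ue=∅
  B1: def={k} ue=∅
  B2: def={d,u} ue={u}
  B3: def={y} ue={k,y}
  B4: def={k,x} ue={k}
  B5: def={k,y} ue={k}
  B6: def={u} ue={u}
  B7: def={x,y} ue={u,y}

Backward fixpoint:
  B0 li=∅ lo={k,u,y}
  B1 li={u} lo={k,u}
  B2 li={k,u,y} lo={k,u,y}
  B3 li={k,u,y} lo={k,u}
  B4 li={k,u} lo={k,u}
  B5 li={k,u} lo={u,y}
  B6 li={u} lo=∅
  B7 li={u,y} lo=∅

live-out(B4) = ["k", "u"]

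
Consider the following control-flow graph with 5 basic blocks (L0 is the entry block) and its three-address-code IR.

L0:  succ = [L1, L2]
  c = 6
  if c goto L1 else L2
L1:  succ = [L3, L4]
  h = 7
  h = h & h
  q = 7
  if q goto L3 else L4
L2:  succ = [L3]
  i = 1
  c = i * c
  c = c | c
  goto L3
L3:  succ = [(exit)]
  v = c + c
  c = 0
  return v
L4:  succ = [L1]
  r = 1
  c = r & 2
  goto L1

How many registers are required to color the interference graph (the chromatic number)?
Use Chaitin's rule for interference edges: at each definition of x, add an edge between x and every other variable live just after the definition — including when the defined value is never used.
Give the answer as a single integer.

Answer: 2

Derivation:
Block summaries:
  L0 def {c} use ∅
  L1 def {h,q} use ∅
  L2 def {c,i} use {c}
  L3 def {c,v} use {c}
  L4 def {c,r} use ∅

Live sets:
  L0: in=∅ out={c}
  L1: in={c} out={c}
  L2: in={c} out={c}
  L3: in={c} out=∅
  L4: in=∅ out={c}

Interference:
  c: {h,i,q,v}
  h: {c}
  i: {c}
  q: {c}
  r: ∅
  v: {c}

Chromatic number:
  clique {c,h} ⇒ need ≥ 2
  assign c→R0 h→R1 i→R1 q→R1 r→R0 v→R1 — no edge inside a register ⇒ χ ≤ 2
  χ = 2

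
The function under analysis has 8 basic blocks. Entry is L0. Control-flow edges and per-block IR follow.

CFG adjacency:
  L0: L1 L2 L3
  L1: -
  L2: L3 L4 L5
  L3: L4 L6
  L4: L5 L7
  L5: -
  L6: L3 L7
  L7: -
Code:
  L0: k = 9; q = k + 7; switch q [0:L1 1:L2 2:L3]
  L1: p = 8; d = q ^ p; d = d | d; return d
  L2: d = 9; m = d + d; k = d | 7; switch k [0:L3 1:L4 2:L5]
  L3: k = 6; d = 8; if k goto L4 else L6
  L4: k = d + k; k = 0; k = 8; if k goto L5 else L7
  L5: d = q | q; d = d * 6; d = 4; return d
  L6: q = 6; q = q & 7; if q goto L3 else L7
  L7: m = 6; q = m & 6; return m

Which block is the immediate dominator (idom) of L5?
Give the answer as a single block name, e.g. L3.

Answer: L0

Derivation:
idom tree: L1←L0 L2←L0 L3←L0 L4←L0 L5←L0 L6←L3 L7←L0
Join-block Dom:
  L3: preds {L0,L2,L6}: {L0} ∩ {L0,L2} ∩ {L0,L3,L6} = {L0}; idom=L0
  L4: preds {L2,L3}: {L0,L2} ∩ {L0,L3} = {L0}; idom=L0
  L5: preds {L2,L4}: {L0,L2} ∩ {L0,L4} = {L0}; idom=L0
  L7: preds {L4,L6}: {L0,L4} ∩ {L0,L3,L6} = {L0}; idom=L0

idom(L5) = L0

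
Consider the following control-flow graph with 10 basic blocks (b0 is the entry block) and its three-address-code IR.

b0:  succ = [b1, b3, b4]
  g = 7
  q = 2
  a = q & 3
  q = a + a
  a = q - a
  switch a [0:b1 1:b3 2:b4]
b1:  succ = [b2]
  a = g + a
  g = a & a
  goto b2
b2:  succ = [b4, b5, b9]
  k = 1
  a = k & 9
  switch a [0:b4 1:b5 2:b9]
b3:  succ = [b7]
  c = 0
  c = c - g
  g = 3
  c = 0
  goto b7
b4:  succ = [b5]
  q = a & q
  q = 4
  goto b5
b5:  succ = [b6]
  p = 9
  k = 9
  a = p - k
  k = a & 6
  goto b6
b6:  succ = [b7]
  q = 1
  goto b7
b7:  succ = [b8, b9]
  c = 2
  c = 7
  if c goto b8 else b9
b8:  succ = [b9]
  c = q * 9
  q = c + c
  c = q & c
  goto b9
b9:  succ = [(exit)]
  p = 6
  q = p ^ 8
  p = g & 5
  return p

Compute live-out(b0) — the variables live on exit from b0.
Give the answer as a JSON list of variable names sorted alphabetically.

def/use:
  b0 def {a,g,q} use ∅
  b1 def {a,g} use {a,g}
  b2 def {a,k} use ∅
  b3 def {c,g} use {g}
  b4 def {q} use {a,q}
  b5 def {a,k,p} use ∅
  b6 def {q} use ∅
  b7 def {c} use ∅
  b8 def {c,q} use {q}
  b9 def {p,q} use {g}

Live sets:
  b0 li=∅ lo={a,g,q}
  b1 li={a,g,q} lo={g,q}
  b2 li={g,q} lo={a,g,q}
  b3 li={g,q} lo={g,q}
  b4 li={a,g,q} lo={g}
  b5 li={g} lo={g}
  b6 li={g} lo={g,q}
  b7 li={g,q} lo={g,q}
  b8 li={g,q} lo={g}
  b9 li={g} lo=∅

live-out(b0) = ["a", "g", "q"]

Answer: ["a", "g", "q"]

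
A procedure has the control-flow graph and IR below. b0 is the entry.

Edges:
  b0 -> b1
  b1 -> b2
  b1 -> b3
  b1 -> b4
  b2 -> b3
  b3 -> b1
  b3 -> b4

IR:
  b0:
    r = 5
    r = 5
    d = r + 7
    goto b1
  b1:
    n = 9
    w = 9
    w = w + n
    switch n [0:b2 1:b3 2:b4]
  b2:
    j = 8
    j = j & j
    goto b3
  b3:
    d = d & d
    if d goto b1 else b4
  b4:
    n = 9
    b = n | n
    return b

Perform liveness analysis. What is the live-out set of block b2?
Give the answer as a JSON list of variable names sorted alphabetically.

Answer: ["d"]

Analysis:
Block summaries:
  b0 def {d,r} use ∅
  b1 def {n,w} use ∅
  b2 def {j} use ∅
  b3 def {d} use {d}
  b4 def {b,n} use ∅

Backward fixpoint:
  b0 li=∅ lo={d}
  b1 li={d} lo={d}
  b2 li={d} lo={d}
  b3 li={d} lo={d}
  b4 li=∅ lo=∅

live-out(b2) = ["d"]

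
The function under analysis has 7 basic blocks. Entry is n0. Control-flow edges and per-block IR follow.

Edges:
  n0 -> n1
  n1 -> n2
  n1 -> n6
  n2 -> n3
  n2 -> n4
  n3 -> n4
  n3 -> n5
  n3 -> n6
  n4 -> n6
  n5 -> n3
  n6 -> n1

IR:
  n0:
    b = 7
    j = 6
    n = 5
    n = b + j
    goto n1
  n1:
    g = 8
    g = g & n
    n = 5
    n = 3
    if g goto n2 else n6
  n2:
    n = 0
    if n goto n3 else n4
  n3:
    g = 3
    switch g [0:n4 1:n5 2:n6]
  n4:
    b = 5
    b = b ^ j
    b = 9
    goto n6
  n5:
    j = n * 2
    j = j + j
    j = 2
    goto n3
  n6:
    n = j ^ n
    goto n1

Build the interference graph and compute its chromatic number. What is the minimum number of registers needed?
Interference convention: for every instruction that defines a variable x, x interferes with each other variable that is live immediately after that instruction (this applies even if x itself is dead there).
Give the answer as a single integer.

Answer: 3

Derivation:
Per-block:
  n0: {b,j,n} / ∅
  n1: {g,n} / {n}
  n2: {n} / ∅
  n3: {g} / ∅
  n4: {b} / {j}
  n5: {j} / {n}
  n6: {n} / {j,n}

Live sets:
  n0 li=∅ lo={j,n}
  n1 li={j,n} lo={j,n}
  n2 li={j} lo={j,n}
  n3 li={j,n} lo={j,n}
  n4 li={j,n} lo={j,n}
  n5 li={n} lo={j,n}
  n6 li={j,n} lo={j,n}

Interfere edges:
  b↔{j,n}
  g↔{j,n}
  j↔{b,g,n}
  n↔{b,g,j}

Registers:
  lower bound: {b,j,n} mutually conflict ⇒ χ ≥ 3
  assign b→r2 g→r2 j→r0 n→r1 — no edge inside a register ⇒ χ ≤ 3
  χ = 3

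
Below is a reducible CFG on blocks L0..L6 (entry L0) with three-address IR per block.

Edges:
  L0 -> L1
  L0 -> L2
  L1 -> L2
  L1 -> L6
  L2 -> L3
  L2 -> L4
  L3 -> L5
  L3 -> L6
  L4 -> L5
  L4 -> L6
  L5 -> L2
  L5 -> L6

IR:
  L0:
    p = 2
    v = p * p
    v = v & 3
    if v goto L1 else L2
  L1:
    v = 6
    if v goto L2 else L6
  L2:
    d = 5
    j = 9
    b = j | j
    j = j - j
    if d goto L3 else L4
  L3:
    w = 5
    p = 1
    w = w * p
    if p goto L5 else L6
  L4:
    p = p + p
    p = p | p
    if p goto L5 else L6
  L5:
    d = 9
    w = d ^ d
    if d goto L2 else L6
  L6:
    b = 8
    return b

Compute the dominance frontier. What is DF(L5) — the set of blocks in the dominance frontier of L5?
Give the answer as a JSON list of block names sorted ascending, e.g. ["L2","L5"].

Answer: ["L2", "L6"]

Analysis:
idom tree: L1←L0 L2←L0 L3←L2 L4←L2 L5←L2 L6←L0
Dom∩ at merges:
  L2: preds {L0,L1,L5}: {L0} ∩ {L0,L1} ∩ {L0,L2,L5} = {L0}; idom=L0
  L5: preds {L3,L4}: {L0,L2,L3} ∩ {L0,L2,L4} = {L0,L2}; idom=L2
  L6: preds {L1,L3,L4,L5}: {L0,L1} ∩ {L0,L2,L3} ∩ {L0,L2,L4} ∩ {L0,L2,L5} = {L0}; idom=L0

Frontier:
  join L2 pred L0: · stop@L0
  join L2 pred L1: L1 stop@L0
  join L2 pred L5: L5→L2 stop@L0
  join L5 pred L3: L3 stop@L2
  join L5 pred L4: L4 stop@L2
  join L6 pred L1: L1 stop@L0
  join L6 pred L3: L3→L2 stop@L0
  join L6 pred L4: L4→L2 stop@L0
  join L6 pred L5: L5→L2 stop@L0
  L0: DF=∅
  L1: DF={L2,L6}
  L2: DF={L2,L6}
  L3: DF={L5,L6}
  L4: DF={L5,L6}
  L5: DF={L2,L6}
  L6: DF=∅

DF(L5) = ["L2", "L6"]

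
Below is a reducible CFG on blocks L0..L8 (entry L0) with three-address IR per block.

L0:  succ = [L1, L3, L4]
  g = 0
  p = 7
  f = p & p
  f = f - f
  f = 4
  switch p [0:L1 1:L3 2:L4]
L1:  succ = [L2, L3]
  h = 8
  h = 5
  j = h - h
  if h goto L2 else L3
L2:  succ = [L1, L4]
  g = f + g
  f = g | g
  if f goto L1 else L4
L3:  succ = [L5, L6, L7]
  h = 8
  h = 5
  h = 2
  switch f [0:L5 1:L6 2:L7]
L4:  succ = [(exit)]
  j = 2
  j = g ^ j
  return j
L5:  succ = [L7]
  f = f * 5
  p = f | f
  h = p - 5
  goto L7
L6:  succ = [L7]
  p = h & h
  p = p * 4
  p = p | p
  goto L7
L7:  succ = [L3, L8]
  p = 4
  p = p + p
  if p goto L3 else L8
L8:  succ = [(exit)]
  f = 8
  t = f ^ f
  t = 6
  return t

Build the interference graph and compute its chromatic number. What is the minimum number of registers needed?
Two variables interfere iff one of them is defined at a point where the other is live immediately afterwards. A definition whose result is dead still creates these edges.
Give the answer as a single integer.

Per-block:
  L0: def={f,g,p} ue=∅
  L1: def={h,j} ue=∅
  L2: def={f,g} ue={f,g}
  L3: def={h} ue={f}
  L4: def={j} ue={g}
  L5: def={f,h,p} ue={f}
  L6: def={p} ue={h}
  L7: def={p} ue=∅
  L8: def={f,t} ue=∅

Liveness:
  live L0: ∅→{f,g}
  live L1: {f,g}→{f,g}
  live L2: {f,g}→{f,g}
  live L3: {f}→{f,h}
  live L4: {g}→∅
  live L5: {f}→{f}
  live L6: {f,h}→{f}
  live L7: {f}→{f}
  live L8: ∅→∅

Interfere edges:
  f↔{g,h,j,p}
  g↔{f,h,j,p}
  h↔{f,g,j}
  j↔{f,g,h}
  p↔{f,g}
  t↔∅

Chromatic number:
  lower bound: {f,g,h,j} mutually conflict ⇒ χ ≥ 4
  assign f→R0 g→R1 h→R2 j→R3 p→R2 t→R0 — no edge inside a register ⇒ χ ≤ 4
  χ = 4

Answer: 4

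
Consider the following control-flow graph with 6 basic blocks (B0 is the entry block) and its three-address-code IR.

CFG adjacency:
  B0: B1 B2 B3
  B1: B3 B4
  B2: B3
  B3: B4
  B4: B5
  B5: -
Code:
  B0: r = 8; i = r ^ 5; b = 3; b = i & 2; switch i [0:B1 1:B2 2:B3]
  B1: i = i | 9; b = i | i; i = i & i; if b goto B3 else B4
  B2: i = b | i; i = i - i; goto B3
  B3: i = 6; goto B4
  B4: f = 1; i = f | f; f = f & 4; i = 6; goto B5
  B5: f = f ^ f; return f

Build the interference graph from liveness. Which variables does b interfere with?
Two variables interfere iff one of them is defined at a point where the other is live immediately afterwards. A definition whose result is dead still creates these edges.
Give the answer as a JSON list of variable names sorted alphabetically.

Answer: ["i"]

Analysis:
Block summaries:
  B0 def {b,i,r} use ∅
  B1 def {b,i} use {i}
  B2 def {i} use {b,i}
  B3 def {i} use ∅
  B4 def {f,i} use ∅
  B5 def {f} use {f}

Live sets:
  B0: in=∅ out={b,i}
  B1: in={i} out=∅
  B2: in={b,i} out=∅
  B3: in=∅ out=∅
  B4: in=∅ out={f}
  B5: in={f} out=∅

Interfere edges:
  b: {i}
  f: {i}
  i: {b,f}
  r: ∅

N(b) = ["i"]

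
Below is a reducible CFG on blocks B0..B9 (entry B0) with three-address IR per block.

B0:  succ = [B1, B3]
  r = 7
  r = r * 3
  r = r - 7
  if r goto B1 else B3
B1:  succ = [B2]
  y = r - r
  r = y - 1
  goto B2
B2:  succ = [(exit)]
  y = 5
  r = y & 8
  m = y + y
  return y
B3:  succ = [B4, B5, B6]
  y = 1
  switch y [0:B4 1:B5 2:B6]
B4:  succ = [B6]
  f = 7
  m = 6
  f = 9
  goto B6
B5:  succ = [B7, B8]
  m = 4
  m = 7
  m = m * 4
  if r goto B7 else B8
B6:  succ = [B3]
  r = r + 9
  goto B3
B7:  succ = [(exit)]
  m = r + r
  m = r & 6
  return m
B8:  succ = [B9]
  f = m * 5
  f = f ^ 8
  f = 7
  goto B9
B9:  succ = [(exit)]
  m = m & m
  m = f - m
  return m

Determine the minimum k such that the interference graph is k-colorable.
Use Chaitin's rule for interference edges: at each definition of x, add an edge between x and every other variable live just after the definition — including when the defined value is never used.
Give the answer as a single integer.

Answer: 3

Derivation:
Block summaries:
  B0: {r} / ∅
  B1: {r,y} / {r}
  B2: {m,r,y} / ∅
  B3: {y} / ∅
  B4: {f,m} / ∅
  B5: {m} / {r}
  B6: {r} / {r}
  B7: {m} / {r}
  B8: {f} / {m}
  B9: {m} / {f,m}

Backward fixpoint:
  live B0: ∅→{r}
  live B1: {r}→∅
  live B2: ∅→∅
  live B3: {r}→{r}
  live B4: {r}→{r}
  live B5: {r}→{m,r}
  live B6: {r}→{r}
  live B7: {r}→∅
  live B8: {m}→{f,m}
  live B9: {f,m}→∅

Interfere edges:
  f: {m,r}
  m: {f,r,y}
  r: {f,m,y}
  y: {m,r}

Colouring:
  lower bound: {f,m,r} mutually conflict ⇒ χ ≥ 3
  3-colouring: c0={m}  c1={r}  c2={f,y}
  χ = 3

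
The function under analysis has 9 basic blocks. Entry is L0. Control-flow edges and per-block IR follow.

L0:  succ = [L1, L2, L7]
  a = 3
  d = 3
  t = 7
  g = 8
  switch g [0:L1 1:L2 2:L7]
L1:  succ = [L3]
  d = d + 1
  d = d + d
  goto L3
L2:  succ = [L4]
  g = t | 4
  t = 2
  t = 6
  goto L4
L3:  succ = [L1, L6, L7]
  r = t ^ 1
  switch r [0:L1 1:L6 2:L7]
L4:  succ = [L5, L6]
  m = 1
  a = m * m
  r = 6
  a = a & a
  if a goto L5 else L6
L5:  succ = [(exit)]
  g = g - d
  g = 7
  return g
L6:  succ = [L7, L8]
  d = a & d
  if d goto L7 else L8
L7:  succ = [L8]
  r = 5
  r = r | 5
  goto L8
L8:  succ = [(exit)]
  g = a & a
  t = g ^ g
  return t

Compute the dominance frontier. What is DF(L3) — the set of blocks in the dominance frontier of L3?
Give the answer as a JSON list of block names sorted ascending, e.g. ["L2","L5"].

Answer: ["L1", "L6", "L7"]

Derivation:
idom tree: L1←L0 L2←L0 L3←L1 L4←L2 L5←L4 L6←L0 L7←L0 L8←L0
Join-block Dom:
  L1: preds {L0,L3}: {L0} ∩ {L0,L1,L3} = {L0}; idom=L0
  L6: preds {L3,L4}: {L0,L1,L3} ∩ {L0,L2,L4} = {L0}; idom=L0
  L7: preds {L0,L3,L6}: {L0} ∩ {L0,L1,L3} ∩ {L0,L6} = {L0}; idom=L0
  L8: preds {L6,L7}: {L0,L6} ∩ {L0,L7} = {L0}; idom=L0

Frontier:
  join L1 pred L0: · stop@L0
  join L1 pred L3: L3→L1 stop@L0
  join L6 pred L3: L3→L1 stop@L0
  join L6 pred L4: L4→L2 stop@L0
  join L7 pred L0: · stop@L0
  join L7 pred L3: L3→L1 stop@L0
  join L7 pred L6: L6 stop@L0
  join L8 pred L6: L6 stop@L0
  join L8 pred L7: L7 stop@L0
  L0: DF=∅
  L1: DF={L1,L6,L7}
  L2: DF={L6}
  L3: DF={L1,L6,L7}
  L4: DF={L6}
  L5: DF=∅
  L6: DF={L7,L8}
  L7: DF={L8}
  L8: DF=∅

DF(L3) = ["L1", "L6", "L7"]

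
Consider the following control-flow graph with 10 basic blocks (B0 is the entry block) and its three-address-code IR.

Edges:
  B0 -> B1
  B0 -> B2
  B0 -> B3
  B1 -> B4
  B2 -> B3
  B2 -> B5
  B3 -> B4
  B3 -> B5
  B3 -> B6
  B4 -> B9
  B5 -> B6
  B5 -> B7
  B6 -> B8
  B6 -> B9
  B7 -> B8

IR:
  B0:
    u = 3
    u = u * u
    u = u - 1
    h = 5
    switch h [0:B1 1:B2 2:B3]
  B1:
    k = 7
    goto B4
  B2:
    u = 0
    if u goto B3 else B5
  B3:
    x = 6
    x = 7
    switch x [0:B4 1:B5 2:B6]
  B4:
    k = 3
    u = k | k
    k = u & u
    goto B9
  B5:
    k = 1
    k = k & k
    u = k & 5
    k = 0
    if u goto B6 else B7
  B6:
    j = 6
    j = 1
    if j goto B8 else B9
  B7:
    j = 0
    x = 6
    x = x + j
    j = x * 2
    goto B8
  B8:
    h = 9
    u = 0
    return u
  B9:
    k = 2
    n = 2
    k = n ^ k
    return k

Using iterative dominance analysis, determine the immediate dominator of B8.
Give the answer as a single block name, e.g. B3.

Answer: B0

Derivation:
idom tree: B1←B0 B2←B0 B3←B0 B4←B0 B5←B0 B6←B0 B7←B5 B8←B0 B9←B0
Dom at joins:
  B3: preds {B0,B2}: {B0} ∩ {B0,B2} = {B0}; idom=B0
  B4: preds {B1,B3}: {B0,B1} ∩ {B0,B3} = {B0}; idom=B0
  B5: preds {B2,B3}: {B0,B2} ∩ {B0,B3} = {B0}; idom=B0
  B6: preds {B3,B5}: {B0,B3} ∩ {B0,B5} = {B0}; idom=B0
  B8: preds {B6,B7}: {B0,B6} ∩ {B0,B5,B7} = {B0}; idom=B0
  B9: preds {B4,B6}: {B0,B4} ∩ {B0,B6} = {B0}; idom=B0

idom(B8) = B0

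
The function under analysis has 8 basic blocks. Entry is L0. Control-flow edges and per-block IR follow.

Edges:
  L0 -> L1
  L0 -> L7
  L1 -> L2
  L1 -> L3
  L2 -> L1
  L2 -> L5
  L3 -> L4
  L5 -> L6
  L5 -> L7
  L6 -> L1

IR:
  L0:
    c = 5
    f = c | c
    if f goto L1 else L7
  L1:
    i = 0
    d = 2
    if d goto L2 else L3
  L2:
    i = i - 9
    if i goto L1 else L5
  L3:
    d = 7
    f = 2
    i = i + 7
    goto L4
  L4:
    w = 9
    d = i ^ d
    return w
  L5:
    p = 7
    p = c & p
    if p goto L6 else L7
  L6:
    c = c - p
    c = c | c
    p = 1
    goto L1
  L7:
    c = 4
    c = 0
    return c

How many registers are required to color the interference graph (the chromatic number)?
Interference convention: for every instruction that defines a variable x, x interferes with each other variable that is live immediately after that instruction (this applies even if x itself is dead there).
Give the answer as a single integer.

Answer: 4

Derivation:
def/use:
  L0 def {c,f} use ∅
  L1 def {d,i} use ∅
  L2 def {i} use {i}
  L3 def {d,f,i} use {i}
  L4 def {d,w} use {d,i}
  L5 def {p} use {c}
  L6 def {c,p} use {c,p}
  L7 def {c} use ∅

Backward fixpoint:
  L0: in=∅ out={c}
  L1: in={c} out={c,i}
  L2: in={c,i} out={c}
  L3: in={i} out={d,i}
  L4: in={d,i} out=∅
  L5: in={c} out={c,p}
  L6: in={c,p} out={c}
  L7: in=∅ out=∅

Interference:
  c — {d,f,i,p}
  d — {c,f,i,w}
  f — {c,d,i}
  i — {c,d,f,w}
  p — {c}
  w — {d,i}

Registers:
  lower bound: {c,d,f,i} mutually conflict ⇒ χ ≥ 4
  assign c→c0 d→c1 f→c3 i→c2 p→c1 w→c0 — no edge inside a register ⇒ χ ≤ 4
  χ = 4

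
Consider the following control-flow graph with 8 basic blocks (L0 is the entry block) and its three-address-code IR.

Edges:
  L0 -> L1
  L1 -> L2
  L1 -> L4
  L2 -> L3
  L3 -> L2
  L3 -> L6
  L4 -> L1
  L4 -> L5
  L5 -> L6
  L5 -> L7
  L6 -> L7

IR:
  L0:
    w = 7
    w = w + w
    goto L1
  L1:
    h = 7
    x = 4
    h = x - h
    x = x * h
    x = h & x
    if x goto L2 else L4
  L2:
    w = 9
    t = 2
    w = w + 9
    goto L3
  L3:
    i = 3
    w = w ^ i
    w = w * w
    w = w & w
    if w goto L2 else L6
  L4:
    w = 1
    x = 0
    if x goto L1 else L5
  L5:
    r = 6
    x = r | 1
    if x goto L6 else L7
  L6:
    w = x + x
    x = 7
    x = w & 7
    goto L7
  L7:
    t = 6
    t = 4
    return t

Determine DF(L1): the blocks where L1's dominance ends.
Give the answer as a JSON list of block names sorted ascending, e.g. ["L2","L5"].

idom tree: L1←L0 L2←L1 L3←L2 L4←L1 L5←L4 L6←L1 L7←L1
Join-block Dom:
  L1: preds {L0,L4}: {L0} ∩ {L0,L1,L4} = {L0}; idom=L0
  L2: preds {L1,L3}: {L0,L1} ∩ {L0,L1,L2,L3} = {L0,L1}; idom=L1
  L6: preds {L3,L5}: {L0,L1,L2,L3} ∩ {L0,L1,L4,L5} = {L0,L1}; idom=L1
  L7: preds {L5,L6}: {L0,L1,L4,L5} ∩ {L0,L1,L6} = {L0,L1}; idom=L1

DF walk-up:
  join L1 pred L0: · stop@L0
  join L1 pred L4: L4→L1 stop@L0
  join L2 pred L1: · stop@L1
  join L2 pred L3: L3→L2 stop@L1
  join L6 pred L3: L3→L2 stop@L1
  join L6 pred L5: L5→L4 stop@L1
  join L7 pred L5: L5→L4 stop@L1
  join L7 pred L6: L6 stop@L1
  L0 → ∅
  L1 → {L1}
  L2 → {L2,L6}
  L3 → {L2,L6}
  L4 → {L1,L6,L7}
  L5 → {L6,L7}
  L6 → {L7}
  L7 → ∅

DF(L1) = ["L1"]

Answer: ["L1"]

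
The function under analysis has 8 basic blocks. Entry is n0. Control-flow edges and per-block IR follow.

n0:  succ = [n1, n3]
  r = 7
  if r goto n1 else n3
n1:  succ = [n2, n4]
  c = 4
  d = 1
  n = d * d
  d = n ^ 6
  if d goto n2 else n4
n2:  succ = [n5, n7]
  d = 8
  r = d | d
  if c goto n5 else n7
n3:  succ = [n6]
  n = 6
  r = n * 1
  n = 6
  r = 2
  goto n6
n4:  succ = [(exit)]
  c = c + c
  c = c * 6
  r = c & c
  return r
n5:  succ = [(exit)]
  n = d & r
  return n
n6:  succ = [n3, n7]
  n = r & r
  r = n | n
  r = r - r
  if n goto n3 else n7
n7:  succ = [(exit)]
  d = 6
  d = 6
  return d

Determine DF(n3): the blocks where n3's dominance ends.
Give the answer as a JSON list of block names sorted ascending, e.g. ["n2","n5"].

idom tree: n1←n0 n2←n1 n3←n0 n4←n1 n5←n2 n6←n3 n7←n0
Dom at joins:
  n3: preds {n0,n6}: {n0} ∩ {n0,n3,n6} = {n0}; idom=n0
  n7: preds {n2,n6}: {n0,n1,n2} ∩ {n0,n3,n6} = {n0}; idom=n0

Frontier:
  join n3 pred n0: · stop@n0
  join n3 pred n6: n6→n3 stop@n0
  join n7 pred n2: n2→n1 stop@n0
  join n7 pred n6: n6→n3 stop@n0
  n0 → ∅
  n1 → {n7}
  n2 → {n7}
  n3 → {n3,n7}
  n4 → ∅
  n5 → ∅
  n6 → {n3,n7}
  n7 → ∅

DF(n3) = ["n3", "n7"]

Answer: ["n3", "n7"]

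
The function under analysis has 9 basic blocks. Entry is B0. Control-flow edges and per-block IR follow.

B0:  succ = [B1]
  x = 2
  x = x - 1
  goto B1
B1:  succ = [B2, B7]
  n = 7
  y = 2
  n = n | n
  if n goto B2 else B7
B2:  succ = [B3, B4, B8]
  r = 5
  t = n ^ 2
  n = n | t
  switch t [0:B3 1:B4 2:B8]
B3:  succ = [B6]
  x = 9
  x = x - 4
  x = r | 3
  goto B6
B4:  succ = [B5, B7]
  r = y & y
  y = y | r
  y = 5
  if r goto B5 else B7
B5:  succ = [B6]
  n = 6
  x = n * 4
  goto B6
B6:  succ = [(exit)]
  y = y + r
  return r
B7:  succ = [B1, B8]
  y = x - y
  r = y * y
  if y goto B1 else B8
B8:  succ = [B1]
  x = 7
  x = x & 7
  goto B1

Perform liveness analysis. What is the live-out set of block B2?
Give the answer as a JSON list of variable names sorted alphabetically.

Block summaries:
  B0 def {x} use ∅
  B1 def {n,y} use ∅
  B2 def {n,r,t} use {n}
  B3 def {x} use {r}
  B4 def {r,y} use {y}
  B5 def {n,x} use ∅
  B6 def {y} use {r,y}
  B7 def {r,y} use {x,y}
  B8 def {x} use ∅

Live sets:
  B0: in=∅ out={x}
  B1: in={x} out={n,x,y}
  B2: in={n,x,y} out={r,x,y}
  B3: in={r,y} out={r,y}
  B4: in={x,y} out={r,x,y}
  B5: in={r,y} out={r,y}
  B6: in={r,y} out=∅
  B7: in={x,y} out={x}
  B8: in=∅ out={x}

live-out(B2) = ["r", "x", "y"]

Answer: ["r", "x", "y"]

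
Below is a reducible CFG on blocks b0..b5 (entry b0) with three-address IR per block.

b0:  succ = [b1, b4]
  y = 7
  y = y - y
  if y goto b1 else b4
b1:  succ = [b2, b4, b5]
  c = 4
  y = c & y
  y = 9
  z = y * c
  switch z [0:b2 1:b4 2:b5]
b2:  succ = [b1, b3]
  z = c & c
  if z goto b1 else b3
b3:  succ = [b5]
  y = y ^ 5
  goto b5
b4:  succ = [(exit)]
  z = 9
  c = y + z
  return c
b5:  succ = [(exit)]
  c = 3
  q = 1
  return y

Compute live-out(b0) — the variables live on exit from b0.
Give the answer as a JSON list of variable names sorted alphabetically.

Per-block:
  b0: {y} / ∅
  b1: {c,y,z} / {y}
  b2: {z} / {c}
  b3: {y} / {y}
  b4: {c,z} / {y}
  b5: {c,q} / {y}

Backward fixpoint:
  b0: in=∅ out={y}
  b1: in={y} out={c,y}
  b2: in={c,y} out={y}
  b3: in={y} out={y}
  b4: in={y} out=∅
  b5: in={y} out=∅

live-out(b0) = ["y"]

Answer: ["y"]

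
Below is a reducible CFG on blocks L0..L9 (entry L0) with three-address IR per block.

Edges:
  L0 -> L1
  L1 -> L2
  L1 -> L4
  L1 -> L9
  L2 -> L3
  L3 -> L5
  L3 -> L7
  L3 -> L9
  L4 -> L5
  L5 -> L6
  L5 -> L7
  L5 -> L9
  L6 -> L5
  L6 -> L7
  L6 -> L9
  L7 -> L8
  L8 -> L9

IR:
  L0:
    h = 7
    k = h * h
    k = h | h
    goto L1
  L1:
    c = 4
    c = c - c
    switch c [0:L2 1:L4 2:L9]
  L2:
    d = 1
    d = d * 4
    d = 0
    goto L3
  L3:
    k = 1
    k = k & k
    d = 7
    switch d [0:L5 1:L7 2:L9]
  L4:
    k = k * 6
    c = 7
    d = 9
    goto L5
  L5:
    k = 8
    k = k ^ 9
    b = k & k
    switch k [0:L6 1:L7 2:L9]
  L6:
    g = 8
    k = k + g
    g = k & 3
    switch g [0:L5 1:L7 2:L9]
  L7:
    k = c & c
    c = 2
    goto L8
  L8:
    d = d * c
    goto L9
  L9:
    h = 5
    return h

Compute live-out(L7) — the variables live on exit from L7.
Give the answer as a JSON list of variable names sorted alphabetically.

Block summaries:
  L0 def {h,k} use ∅
  L1 def {c} use ∅
  L2 def {d} use ∅
  L3 def {d,k} use ∅
  L4 def {c,d,k} use {k}
  L5 def {b,k} use ∅
  L6 def {g,k} use {k}
  L7 def {c,k} use {c}
  L8 def {d} use {c,d}
  L9 def {h} use ∅

Live sets:
  live L0: ∅→{k}
  live L1: {k}→{c,k}
  live L2: {c}→{c}
  live L3: {c}→{c,d}
  live L4: {k}→{c,d}
  live L5: {c,d}→{c,d,k}
  live L6: {c,d,k}→{c,d}
  live L7: {c,d}→{c,d}
  live L8: {c,d}→∅
  live L9: ∅→∅

live-out(L7) = ["c", "d"]

Answer: ["c", "d"]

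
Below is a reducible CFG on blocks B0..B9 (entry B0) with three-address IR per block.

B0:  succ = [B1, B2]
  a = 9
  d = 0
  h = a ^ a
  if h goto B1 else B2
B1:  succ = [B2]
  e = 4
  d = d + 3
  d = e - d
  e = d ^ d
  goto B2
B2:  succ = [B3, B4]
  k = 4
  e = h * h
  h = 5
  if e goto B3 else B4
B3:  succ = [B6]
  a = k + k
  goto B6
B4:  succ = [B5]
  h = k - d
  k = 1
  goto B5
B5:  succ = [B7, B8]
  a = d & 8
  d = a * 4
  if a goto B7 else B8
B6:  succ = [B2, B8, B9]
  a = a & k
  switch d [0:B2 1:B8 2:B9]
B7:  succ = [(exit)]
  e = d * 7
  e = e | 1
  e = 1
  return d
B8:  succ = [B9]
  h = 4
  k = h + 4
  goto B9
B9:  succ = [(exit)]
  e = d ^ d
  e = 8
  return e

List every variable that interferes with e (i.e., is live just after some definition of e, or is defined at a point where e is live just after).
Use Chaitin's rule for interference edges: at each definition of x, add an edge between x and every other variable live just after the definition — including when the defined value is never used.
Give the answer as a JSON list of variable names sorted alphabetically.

def/use:
  B0: {a,d,h} / ∅
  B1: {d,e} / {d}
  B2: {e,h,k} / {h}
  B3: {a} / {k}
  B4: {h,k} / {d,k}
  B5: {a,d} / {d}
  B6: {a} / {a,d,k}
  B7: {e} / {d}
  B8: {h,k} / ∅
  B9: {e} / {d}

Live sets:
  live B0: ∅→{d,h}
  live B1: {d,h}→{d,h}
  live B2: {d,h}→{d,h,k}
  live B3: {d,h,k}→{a,d,h,k}
  live B4: {d,k}→{d}
  live B5: {d}→{d}
  live B6: {a,d,h,k}→{d,h}
  live B7: {d}→∅
  live B8: {d}→{d}
  live B9: {d}→∅

Conflict graph:
  a — {d,h,k}
  d — {a,e,h,k}
  e — {d,h,k}
  h — {a,d,e,k}
  k — {a,d,e,h}

N(e) = ["d", "h", "k"]

Answer: ["d", "h", "k"]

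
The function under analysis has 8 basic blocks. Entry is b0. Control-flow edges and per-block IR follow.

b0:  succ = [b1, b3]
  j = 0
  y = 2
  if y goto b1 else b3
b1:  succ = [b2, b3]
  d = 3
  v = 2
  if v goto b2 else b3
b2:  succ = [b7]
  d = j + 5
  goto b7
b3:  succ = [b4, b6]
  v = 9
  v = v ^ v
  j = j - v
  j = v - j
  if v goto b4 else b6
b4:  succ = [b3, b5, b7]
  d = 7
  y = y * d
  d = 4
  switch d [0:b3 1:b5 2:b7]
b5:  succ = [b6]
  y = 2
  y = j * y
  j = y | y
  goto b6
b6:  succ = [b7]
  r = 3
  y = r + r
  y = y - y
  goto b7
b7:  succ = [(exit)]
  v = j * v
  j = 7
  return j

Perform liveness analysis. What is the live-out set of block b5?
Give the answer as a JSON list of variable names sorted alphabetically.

def/use:
  b0 def {j,y} use ∅
  b1 def {d,v} use ∅
  b2 def {d} use {j}
  b3 def {j,v} use {j}
  b4 def {d,y} use {y}
  b5 def {j,y} use {j}
  b6 def {r,y} use ∅
  b7 def {j,v} use {j,v}

Backward fixpoint:
  b0: in=∅ out={j,y}
  b1: in={j,y} out={j,v,y}
  b2: in={j,v} out={j,v}
  b3: in={j,y} out={j,v,y}
  b4: in={j,v,y} out={j,v,y}
  b5: in={j,v} out={j,v}
  b6: in={j,v} out={j,v}
  b7: in={j,v} out=∅

live-out(b5) = ["j", "v"]

Answer: ["j", "v"]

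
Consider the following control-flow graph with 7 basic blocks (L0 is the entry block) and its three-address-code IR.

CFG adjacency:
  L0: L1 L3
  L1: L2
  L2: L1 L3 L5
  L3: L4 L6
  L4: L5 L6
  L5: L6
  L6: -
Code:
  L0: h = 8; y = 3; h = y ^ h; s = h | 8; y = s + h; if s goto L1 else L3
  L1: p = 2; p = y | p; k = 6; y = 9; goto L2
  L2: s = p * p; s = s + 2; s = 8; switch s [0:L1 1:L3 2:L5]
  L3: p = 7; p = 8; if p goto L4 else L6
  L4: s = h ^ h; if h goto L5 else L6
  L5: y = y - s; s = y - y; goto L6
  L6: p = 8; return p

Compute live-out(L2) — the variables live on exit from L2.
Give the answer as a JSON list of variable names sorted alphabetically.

def/use:
  L0: {h,s,y} / ∅
  L1: {k,p,y} / {y}
  L2: {s} / {p}
  L3: {p} / ∅
  L4: {s} / {h}
  L5: {s,y} / {s,y}
  L6: {p} / ∅

Live sets:
  L0: in=∅ out={h,y}
  L1: in={h,y} out={h,p,y}
  L2: in={h,p,y} out={h,s,y}
  L3: in={h,y} out={h,y}
  L4: in={h,y} out={s,y}
  L5: in={s,y} out=∅
  L6: in=∅ out=∅

live-out(L2) = ["h", "s", "y"]

Answer: ["h", "s", "y"]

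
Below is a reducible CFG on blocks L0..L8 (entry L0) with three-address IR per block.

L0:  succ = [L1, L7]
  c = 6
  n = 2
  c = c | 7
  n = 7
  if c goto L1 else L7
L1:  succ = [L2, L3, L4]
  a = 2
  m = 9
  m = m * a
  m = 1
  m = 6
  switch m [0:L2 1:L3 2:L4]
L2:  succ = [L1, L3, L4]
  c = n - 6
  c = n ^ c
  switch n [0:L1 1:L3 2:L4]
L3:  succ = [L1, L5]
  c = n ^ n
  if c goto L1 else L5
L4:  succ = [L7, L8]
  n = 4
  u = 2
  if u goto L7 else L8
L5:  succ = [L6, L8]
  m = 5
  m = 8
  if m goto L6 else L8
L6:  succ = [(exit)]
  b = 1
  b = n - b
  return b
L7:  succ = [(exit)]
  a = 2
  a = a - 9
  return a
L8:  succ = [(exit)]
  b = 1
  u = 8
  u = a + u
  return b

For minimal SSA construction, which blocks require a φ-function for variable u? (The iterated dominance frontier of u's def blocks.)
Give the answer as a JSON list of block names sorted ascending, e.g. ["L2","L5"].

idom tree: L1←L0 L2←L1 L3←L1 L4←L1 L5←L3 L6←L5 L7←L0 L8←L1
Join-block Dom:
  L1: preds {L0,L2,L3}: {L0} ∩ {L0,L1,L2} ∩ {L0,L1,L3} = {L0}; idom=L0
  L3: preds {L1,L2}: {L0,L1} ∩ {L0,L1,L2} = {L0,L1}; idom=L1
  L4: preds {L1,L2}: {L0,L1} ∩ {L0,L1,L2} = {L0,L1}; idom=L1
  L7: preds {L0,L4}: {L0} ∩ {L0,L1,L4} = {L0}; idom=L0
  L8: preds {L4,L5}: {L0,L1,L4} ∩ {L0,L1,L3,L5} = {L0,L1}; idom=L1

Frontier:
  join L1 pred L0: · stop@L0
  join L1 pred L2: L2→L1 stop@L0
  join L1 pred L3: L3→L1 stop@L0
  join L3 pred L1: · stop@L1
  join L3 pred L2: L2 stop@L1
  join L4 pred L1: · stop@L1
  join L4 pred L2: L2 stop@L1
  join L7 pred L0: · stop@L0
  join L7 pred L4: L4→L1 stop@L0
  join L8 pred L4: L4 stop@L1
  join L8 pred L5: L5→L3 stop@L1
  L0 → ∅
  L1 → {L1,L7}
  L2 → {L1,L3,L4}
  L3 → {L1,L8}
  L4 → {L7,L8}
  L5 → {L8}
  L6 → ∅
  L7 → ∅
  L8 → ∅

φ for u: defs {L4,L8}
  DF⁺ = {L7,L8}

Answer: ["L7", "L8"]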